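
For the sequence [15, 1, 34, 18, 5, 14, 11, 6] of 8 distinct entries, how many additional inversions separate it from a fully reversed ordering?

11

Maximum inversions for 8 distinct elements is C(8, 2) = 8·7/2 = 28.
Current inversions — for each element, count later smaller elements:
15: 5
1: 0
34: 5
18: 4
5: 0
14: 2
11: 1
6: 0
Current total: 5 + 0 + 5 + 4 + 0 + 2 + 1 + 0 = 17
Shortfall: 28 − 17 = 11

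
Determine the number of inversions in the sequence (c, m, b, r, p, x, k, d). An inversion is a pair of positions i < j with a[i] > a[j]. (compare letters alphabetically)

12

Count, for each position, how many later elements it exceeds:
c → b → 1
m → b, k, d → 3
b → none → 0
r → p, k, d → 3
p → k, d → 2
x → k, d → 2
k → d → 1
d → none → 0
Sum: 1 + 3 + 0 + 3 + 2 + 2 + 1 + 0 = 12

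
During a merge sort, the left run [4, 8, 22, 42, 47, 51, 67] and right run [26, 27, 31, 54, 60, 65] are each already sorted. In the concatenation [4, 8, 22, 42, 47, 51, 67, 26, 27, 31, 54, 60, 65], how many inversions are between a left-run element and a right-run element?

For each element r of the right run, count left-run elements greater than r:
r = 26: 42, 47, 51, 67 → 4
r = 27: 42, 47, 51, 67 → 4
r = 31: 42, 47, 51, 67 → 4
r = 54: 67 → 1
r = 60: 67 → 1
r = 65: 67 → 1
Cross-inversions: 4 + 4 + 4 + 1 + 1 + 1 = 15

There are 15 split inversions.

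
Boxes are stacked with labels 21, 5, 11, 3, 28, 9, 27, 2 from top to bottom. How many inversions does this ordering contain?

16

Element-by-element contributions:
21 → 5, 11, 3, 9, 2 → 5
5 → 3, 2 → 2
11 → 3, 9, 2 → 3
3 → 2 → 1
28 → 9, 27, 2 → 3
9 → 2 → 1
27 → 2 → 1
2 → none → 0
Sum: 5 + 2 + 3 + 1 + 3 + 1 + 1 + 0 = 16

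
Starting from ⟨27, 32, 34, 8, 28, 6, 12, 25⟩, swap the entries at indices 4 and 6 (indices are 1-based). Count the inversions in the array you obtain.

Positions 4 and 6 hold 8 and 6; after swapping, the array is [27, 32, 34, 6, 28, 8, 12, 25].
Sweep left to right; for each value list the smaller values that follow it:
27: 4
32: 5
34: 5
6: 0
28: 3
8: 0
12: 0
25: 0
Sum: 4 + 5 + 5 + 0 + 3 + 0 + 0 + 0 = 17

17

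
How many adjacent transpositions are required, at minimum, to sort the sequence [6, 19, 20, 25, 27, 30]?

Each adjacent swap fixes exactly one inversion, so the minimum swap count equals the number of inversions.
Count inversions — for each element, later elements that are smaller:
6: none → 0
19: none → 0
20: none → 0
25: none → 0
27: none → 0
30: none → 0
Total inversions: 0 + 0 + 0 + 0 + 0 + 0 = 0

Adjacent swaps: 0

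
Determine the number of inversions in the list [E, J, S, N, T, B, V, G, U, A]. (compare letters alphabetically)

Sweep left to right; for each value list the smaller values that follow it:
E → B, A → 2
J → B, G, A → 3
S → N, B, G, A → 4
N → B, G, A → 3
T → B, G, A → 3
B → A → 1
V → G, U, A → 3
G → A → 1
U → A → 1
A → none → 0
Sum: 2 + 3 + 4 + 3 + 3 + 1 + 3 + 1 + 1 + 0 = 21

21 out-of-order pairs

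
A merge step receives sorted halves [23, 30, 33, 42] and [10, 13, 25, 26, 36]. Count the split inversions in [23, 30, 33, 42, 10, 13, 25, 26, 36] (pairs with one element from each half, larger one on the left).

15

For each element r of the right run, count left-run elements greater than r:
r = 10: 23, 30, 33, 42 → 4
r = 13: 23, 30, 33, 42 → 4
r = 25: 30, 33, 42 → 3
r = 26: 30, 33, 42 → 3
r = 36: 42 → 1
Cross-inversions: 4 + 4 + 3 + 3 + 1 = 15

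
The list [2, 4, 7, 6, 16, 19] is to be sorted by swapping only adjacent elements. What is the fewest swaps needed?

There is 1 adjacent swap.

The minimum number of adjacent swaps to sort an array equals its inversion count, since every such swap removes exactly one inversion.
Count inversions — for each element, later elements that are smaller:
2: none → 0
4: none → 0
7: 6 → 1
6: none → 0
16: none → 0
19: none → 0
Total inversions: 0 + 0 + 1 + 0 + 0 + 0 = 1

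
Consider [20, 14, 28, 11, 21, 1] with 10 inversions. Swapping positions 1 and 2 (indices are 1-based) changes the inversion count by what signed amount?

-1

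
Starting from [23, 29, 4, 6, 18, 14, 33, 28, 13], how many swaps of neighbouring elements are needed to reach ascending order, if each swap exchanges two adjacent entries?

Swaps: 17

The minimum number of adjacent swaps to sort an array equals its inversion count, since every such swap removes exactly one inversion.
Count inversions — for each element, later elements that are smaller:
23: 4, 6, 18, 14, 13 → 5
29: 4, 6, 18, 14, 28, 13 → 6
4: none → 0
6: none → 0
18: 14, 13 → 2
14: 13 → 1
33: 28, 13 → 2
28: 13 → 1
13: none → 0
Total inversions: 5 + 6 + 0 + 0 + 2 + 1 + 2 + 1 + 0 = 17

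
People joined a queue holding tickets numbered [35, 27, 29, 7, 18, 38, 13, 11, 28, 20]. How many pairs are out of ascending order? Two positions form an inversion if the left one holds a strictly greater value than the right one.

27 inversions

For each element, count later entries that are smaller:
35 → 27, 29, 7, 18, 13, 11, 28, 20 → 8
27 → 7, 18, 13, 11, 20 → 5
29 → 7, 18, 13, 11, 28, 20 → 6
7 → none → 0
18 → 13, 11 → 2
38 → 13, 11, 28, 20 → 4
13 → 11 → 1
11 → none → 0
28 → 20 → 1
20 → none → 0
Sum: 8 + 5 + 6 + 0 + 2 + 4 + 1 + 0 + 1 + 0 = 27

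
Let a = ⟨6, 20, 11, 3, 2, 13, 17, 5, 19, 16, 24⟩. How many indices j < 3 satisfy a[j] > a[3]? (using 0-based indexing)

The element at index 3 is 3.
Elements before it: 6, 20, 11
Those larger than 3: 6, 20, 11

3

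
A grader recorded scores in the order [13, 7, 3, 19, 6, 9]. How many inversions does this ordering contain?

8

Out-of-order index pairs (1-indexed):
(1,2): 13 > 7
(1,3): 13 > 3
(1,5): 13 > 6
(1,6): 13 > 9
(2,3): 7 > 3
(2,5): 7 > 6
(4,5): 19 > 6
(4,6): 19 > 9
That's 8 pairs.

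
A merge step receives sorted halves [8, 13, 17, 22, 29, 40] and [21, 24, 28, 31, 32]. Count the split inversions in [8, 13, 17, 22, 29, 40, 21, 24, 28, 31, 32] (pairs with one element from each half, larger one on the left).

Take each right-half value and tally the left-half values above it:
r = 21: 22, 29, 40 → 3
r = 24: 29, 40 → 2
r = 28: 29, 40 → 2
r = 31: 40 → 1
r = 32: 40 → 1
Cross-inversions: 3 + 2 + 2 + 1 + 1 = 9

9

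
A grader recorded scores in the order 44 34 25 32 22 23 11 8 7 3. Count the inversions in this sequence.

For each element, count later entries that are smaller:
44 → 34, 25, 32, 22, 23, 11, 8, 7, 3 → 9
34 → 25, 32, 22, 23, 11, 8, 7, 3 → 8
25 → 22, 23, 11, 8, 7, 3 → 6
32 → 22, 23, 11, 8, 7, 3 → 6
22 → 11, 8, 7, 3 → 4
23 → 11, 8, 7, 3 → 4
11 → 8, 7, 3 → 3
8 → 7, 3 → 2
7 → 3 → 1
3 → none → 0
Sum: 9 + 8 + 6 + 6 + 4 + 4 + 3 + 2 + 1 + 0 = 43

43 inversions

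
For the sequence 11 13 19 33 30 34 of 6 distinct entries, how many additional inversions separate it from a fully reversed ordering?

Maximum inversions for 6 distinct elements is C(6, 2) = 6·5/2 = 15.
Current inversions — for each element, count later smaller elements:
11: 0
13: 0
19: 0
33: 1
30: 0
34: 0
Current total: 0 + 0 + 0 + 1 + 0 + 0 = 1
Shortfall: 15 − 1 = 14

14 inversions short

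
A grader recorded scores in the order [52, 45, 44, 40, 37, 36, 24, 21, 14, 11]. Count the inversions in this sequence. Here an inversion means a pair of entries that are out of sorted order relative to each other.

Inversions: 45

Count, for each position, how many later elements it exceeds:
52: 9
45: 8
44: 7
40: 6
37: 5
36: 4
24: 3
21: 2
14: 1
11: 0
Sum: 9 + 8 + 7 + 6 + 5 + 4 + 3 + 2 + 1 + 0 = 45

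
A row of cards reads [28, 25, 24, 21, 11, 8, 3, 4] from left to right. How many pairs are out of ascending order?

27

Element-by-element contributions:
28: 7
25: 6
24: 5
21: 4
11: 3
8: 2
3: 0
4: 0
Sum: 7 + 6 + 5 + 4 + 3 + 2 + 0 + 0 = 27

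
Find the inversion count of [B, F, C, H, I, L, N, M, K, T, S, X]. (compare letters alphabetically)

There are 6 inversions.

Element-by-element contributions:
B → none → 0
F → C → 1
C → none → 0
H → none → 0
I → none → 0
L → K → 1
N → M, K → 2
M → K → 1
K → none → 0
T → S → 1
S → none → 0
X → none → 0
Sum: 0 + 1 + 0 + 0 + 0 + 1 + 2 + 1 + 0 + 1 + 0 + 0 = 6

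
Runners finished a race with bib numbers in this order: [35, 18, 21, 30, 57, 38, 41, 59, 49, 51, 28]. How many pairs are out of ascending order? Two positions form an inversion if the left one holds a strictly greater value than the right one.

There are 17 out-of-order pairs.

Count, for each position, how many later elements it exceeds:
35 → 18, 21, 30, 28 → 4
18 → none → 0
21 → none → 0
30 → 28 → 1
57 → 38, 41, 49, 51, 28 → 5
38 → 28 → 1
41 → 28 → 1
59 → 49, 51, 28 → 3
49 → 28 → 1
51 → 28 → 1
28 → none → 0
Sum: 4 + 0 + 0 + 1 + 5 + 1 + 1 + 3 + 1 + 1 + 0 = 17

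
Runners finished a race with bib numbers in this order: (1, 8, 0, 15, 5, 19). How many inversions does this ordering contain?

4

Sweep left to right; for each value list the smaller values that follow it:
1: 1
8: 2
0: 0
15: 1
5: 0
19: 0
Sum: 1 + 2 + 0 + 1 + 0 + 0 = 4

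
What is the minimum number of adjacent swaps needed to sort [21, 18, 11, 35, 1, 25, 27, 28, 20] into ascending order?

There are 15 swaps.

Minimum adjacent swaps = number of inversions (each swap of adjacent out-of-order elements removes one inversion and no swap can remove more).
Count inversions — for each element, later elements that are smaller:
21: 18, 11, 1, 20 → 4
18: 11, 1 → 2
11: 1 → 1
35: 1, 25, 27, 28, 20 → 5
1: none → 0
25: 20 → 1
27: 20 → 1
28: 20 → 1
20: none → 0
Total inversions: 4 + 2 + 1 + 5 + 0 + 1 + 1 + 1 + 0 = 15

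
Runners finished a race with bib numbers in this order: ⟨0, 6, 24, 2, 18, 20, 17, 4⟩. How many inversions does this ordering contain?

12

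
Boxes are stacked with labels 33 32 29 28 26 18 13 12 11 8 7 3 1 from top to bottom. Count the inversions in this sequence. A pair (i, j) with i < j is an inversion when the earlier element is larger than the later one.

Count, for each position, how many later elements it exceeds:
33 → 32, 29, 28, 26, 18, 13, 12, 11, 8, 7, 3, 1 → 12
32 → 29, 28, 26, 18, 13, 12, 11, 8, 7, 3, 1 → 11
29 → 28, 26, 18, 13, 12, 11, 8, 7, 3, 1 → 10
28 → 26, 18, 13, 12, 11, 8, 7, 3, 1 → 9
26 → 18, 13, 12, 11, 8, 7, 3, 1 → 8
18 → 13, 12, 11, 8, 7, 3, 1 → 7
13 → 12, 11, 8, 7, 3, 1 → 6
12 → 11, 8, 7, 3, 1 → 5
11 → 8, 7, 3, 1 → 4
8 → 7, 3, 1 → 3
7 → 3, 1 → 2
3 → 1 → 1
1 → none → 0
Sum: 12 + 11 + 10 + 9 + 8 + 7 + 6 + 5 + 4 + 3 + 2 + 1 + 0 = 78

78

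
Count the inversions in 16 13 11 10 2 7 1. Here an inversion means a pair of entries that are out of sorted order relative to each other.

For each element, count later entries that are smaller:
16: 6
13: 5
11: 4
10: 3
2: 1
7: 1
1: 0
Sum: 6 + 5 + 4 + 3 + 1 + 1 + 0 = 20

There are 20 out-of-order pairs.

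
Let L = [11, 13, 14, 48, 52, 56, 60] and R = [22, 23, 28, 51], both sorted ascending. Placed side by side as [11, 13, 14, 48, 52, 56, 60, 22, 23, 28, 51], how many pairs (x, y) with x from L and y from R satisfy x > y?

15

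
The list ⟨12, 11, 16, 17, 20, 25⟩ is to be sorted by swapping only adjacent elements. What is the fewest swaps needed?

The minimum number of adjacent swaps to sort an array equals its inversion count, since every such swap removes exactly one inversion.
Count inversions — for each element, later elements that are smaller:
12: 11 → 1
11: none → 0
16: none → 0
17: none → 0
20: none → 0
25: none → 0
Total inversions: 1 + 0 + 0 + 0 + 0 + 0 = 1

1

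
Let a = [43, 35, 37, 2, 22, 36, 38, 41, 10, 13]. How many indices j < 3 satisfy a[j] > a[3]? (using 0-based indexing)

3 such elements

The element at index 3 is 2.
Elements before it: 43, 35, 37
Those larger than 2: 43, 35, 37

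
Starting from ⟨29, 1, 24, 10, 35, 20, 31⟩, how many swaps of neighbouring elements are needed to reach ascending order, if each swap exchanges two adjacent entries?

8 adjacent swaps

Each adjacent swap fixes exactly one inversion, so the minimum swap count equals the number of inversions.
Count inversions — for each element, later elements that are smaller:
29: 1, 24, 10, 20 → 4
1: none → 0
24: 10, 20 → 2
10: none → 0
35: 20, 31 → 2
20: none → 0
31: none → 0
Total inversions: 4 + 0 + 2 + 0 + 2 + 0 + 0 = 8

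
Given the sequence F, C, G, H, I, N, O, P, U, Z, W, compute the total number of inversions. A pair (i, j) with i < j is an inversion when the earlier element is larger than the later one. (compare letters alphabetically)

Sweep left to right; for each value list the smaller values that follow it:
F → C → 1
C → none → 0
G → none → 0
H → none → 0
I → none → 0
N → none → 0
O → none → 0
P → none → 0
U → none → 0
Z → W → 1
W → none → 0
Sum: 1 + 0 + 0 + 0 + 0 + 0 + 0 + 0 + 0 + 1 + 0 = 2

2 inversions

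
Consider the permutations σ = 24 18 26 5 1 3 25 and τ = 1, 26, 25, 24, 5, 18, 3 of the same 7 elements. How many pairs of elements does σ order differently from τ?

11

Assign each item its position (1..7) in the first ordering, then rewrite the second ordering as that position sequence:
positions: 24→1, 18→2, 26→3, 5→4, 1→5, 3→6, 25→7
second ordering as positions: [5, 3, 7, 1, 4, 2, 6]
Discordant pairs = inversions in this position sequence.
5: 3, 1, 4, 2 → 4
3: 1, 2 → 2
7: 1, 4, 2, 6 → 4
1: 0
4: 2 → 1
2: 0
6: 0
Total: 4 + 2 + 4 + 0 + 1 + 0 + 0 = 11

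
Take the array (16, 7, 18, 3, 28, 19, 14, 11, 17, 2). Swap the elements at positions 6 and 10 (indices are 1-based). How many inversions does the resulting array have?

Positions 6 and 10 hold 19 and 2; after swapping, the array is [16, 7, 18, 3, 28, 2, 14, 11, 17, 19].
Count, for each position, how many later elements it exceeds:
16 → 7, 3, 2, 14, 11 → 5
7 → 3, 2 → 2
18 → 3, 2, 14, 11, 17 → 5
3 → 2 → 1
28 → 2, 14, 11, 17, 19 → 5
2 → none → 0
14 → 11 → 1
11 → none → 0
17 → none → 0
19 → none → 0
Sum: 5 + 2 + 5 + 1 + 5 + 0 + 1 + 0 + 0 + 0 = 19

Inversions: 19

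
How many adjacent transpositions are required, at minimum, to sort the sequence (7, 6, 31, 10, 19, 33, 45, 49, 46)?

Each adjacent swap fixes exactly one inversion, so the minimum swap count equals the number of inversions.
Count inversions — for each element, later elements that are smaller:
7: 6 → 1
6: none → 0
31: 10, 19 → 2
10: none → 0
19: none → 0
33: none → 0
45: none → 0
49: 46 → 1
46: none → 0
Total inversions: 1 + 0 + 2 + 0 + 0 + 0 + 0 + 1 + 0 = 4

Adjacent swaps: 4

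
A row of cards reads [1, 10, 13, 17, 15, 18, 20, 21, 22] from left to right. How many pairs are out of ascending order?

Sweep left to right; for each value list the smaller values that follow it:
1: 0
10: 0
13: 0
17: 1
15: 0
18: 0
20: 0
21: 0
22: 0
Sum: 0 + 0 + 0 + 1 + 0 + 0 + 0 + 0 + 0 = 1

Inversions: 1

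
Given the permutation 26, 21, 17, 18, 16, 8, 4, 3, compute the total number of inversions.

27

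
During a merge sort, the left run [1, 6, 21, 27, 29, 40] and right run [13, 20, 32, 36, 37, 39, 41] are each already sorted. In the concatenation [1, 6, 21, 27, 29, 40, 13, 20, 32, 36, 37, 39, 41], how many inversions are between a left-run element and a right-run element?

Count, for every r in R, how many entries of L exceed r:
r = 13: 21, 27, 29, 40 → 4
r = 20: 21, 27, 29, 40 → 4
r = 32: 40 → 1
r = 36: 40 → 1
r = 37: 40 → 1
r = 39: 40 → 1
r = 41: none → 0
Cross-inversions: 4 + 4 + 1 + 1 + 1 + 1 + 0 = 12

12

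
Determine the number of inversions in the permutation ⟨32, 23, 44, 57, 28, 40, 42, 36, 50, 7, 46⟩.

24

For each element, count later entries that are smaller:
32: 3
23: 1
44: 5
57: 7
28: 1
40: 2
42: 2
36: 1
50: 2
7: 0
46: 0
Sum: 3 + 1 + 5 + 7 + 1 + 2 + 2 + 1 + 2 + 0 + 0 = 24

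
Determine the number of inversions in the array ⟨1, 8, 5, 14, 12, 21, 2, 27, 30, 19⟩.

10 inversions

Sweep left to right; for each value list the smaller values that follow it:
1 → none → 0
8 → 5, 2 → 2
5 → 2 → 1
14 → 12, 2 → 2
12 → 2 → 1
21 → 2, 19 → 2
2 → none → 0
27 → 19 → 1
30 → 19 → 1
19 → none → 0
Sum: 0 + 2 + 1 + 2 + 1 + 2 + 0 + 1 + 1 + 0 = 10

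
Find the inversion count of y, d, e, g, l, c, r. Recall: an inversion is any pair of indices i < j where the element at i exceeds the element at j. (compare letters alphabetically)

There are 10 inversions.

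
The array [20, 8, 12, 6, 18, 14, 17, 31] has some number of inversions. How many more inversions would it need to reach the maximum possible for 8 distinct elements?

18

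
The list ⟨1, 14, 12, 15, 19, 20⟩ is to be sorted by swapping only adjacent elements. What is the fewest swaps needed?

Minimum adjacent swaps = number of inversions (each swap of adjacent out-of-order elements removes one inversion and no swap can remove more).
Count inversions — for each element, later elements that are smaller:
1: none → 0
14: 12 → 1
12: none → 0
15: none → 0
19: none → 0
20: none → 0
Total inversions: 0 + 1 + 0 + 0 + 0 + 0 = 1

1 swap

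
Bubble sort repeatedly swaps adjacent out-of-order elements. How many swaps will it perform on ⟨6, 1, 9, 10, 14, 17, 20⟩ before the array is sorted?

Each adjacent swap fixes exactly one inversion, so the minimum swap count equals the number of inversions.
Count inversions — for each element, later elements that are smaller:
6: 1 → 1
1: none → 0
9: none → 0
10: none → 0
14: none → 0
17: none → 0
20: none → 0
Total inversions: 1 + 0 + 0 + 0 + 0 + 0 + 0 = 1

Swaps: 1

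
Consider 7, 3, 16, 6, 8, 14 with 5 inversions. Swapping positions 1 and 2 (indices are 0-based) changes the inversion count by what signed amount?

+1

Positions 1 and 2 hold 3 and 16; after swapping, the array is [7, 16, 3, 6, 8, 14].
Sweep left to right; for each value list the smaller values that follow it:
7 → 3, 6 → 2
16 → 3, 6, 8, 14 → 4
3 → none → 0
6 → none → 0
8 → none → 0
14 → none → 0
Sum: 2 + 4 + 0 + 0 + 0 + 0 = 6
Change: 6 − 5 = +1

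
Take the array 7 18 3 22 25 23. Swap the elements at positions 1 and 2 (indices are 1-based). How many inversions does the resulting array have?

Positions 1 and 2 hold 7 and 18; after swapping, the array is [18, 7, 3, 22, 25, 23].
Count, for each position, how many later elements it exceeds:
18 → 7, 3 → 2
7 → 3 → 1
3 → none → 0
22 → none → 0
25 → 23 → 1
23 → none → 0
Sum: 2 + 1 + 0 + 0 + 1 + 0 = 4

4 inversions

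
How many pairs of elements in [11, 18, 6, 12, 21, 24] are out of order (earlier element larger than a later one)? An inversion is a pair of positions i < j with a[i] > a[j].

Count, for each position, how many later elements it exceeds:
11 → 6 → 1
18 → 6, 12 → 2
6 → none → 0
12 → none → 0
21 → none → 0
24 → none → 0
Sum: 1 + 2 + 0 + 0 + 0 + 0 = 3

3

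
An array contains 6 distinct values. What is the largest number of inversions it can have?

15

The maximum occurs when the array is in strictly decreasing order: every one of the C(6, 2) pairs is inverted.
C(6, 2) = 6·5/2 = 15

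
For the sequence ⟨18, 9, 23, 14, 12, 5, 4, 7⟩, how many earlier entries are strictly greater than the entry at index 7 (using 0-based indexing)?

The element at index 7 is 7.
Elements before it: 18, 9, 23, 14, 12, 5, 4
Those larger than 7: 18, 9, 23, 14, 12

5 such elements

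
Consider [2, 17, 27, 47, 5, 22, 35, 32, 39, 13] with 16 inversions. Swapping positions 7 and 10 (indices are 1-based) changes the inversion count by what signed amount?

Positions 7 and 10 hold 35 and 13; after swapping, the array is [2, 17, 27, 47, 5, 22, 13, 32, 39, 35].
Element-by-element contributions:
2 → none → 0
17 → 5, 13 → 2
27 → 5, 22, 13 → 3
47 → 5, 22, 13, 32, 39, 35 → 6
5 → none → 0
22 → 13 → 1
13 → none → 0
32 → none → 0
39 → 35 → 1
35 → none → 0
Sum: 0 + 2 + 3 + 6 + 0 + 1 + 0 + 0 + 1 + 0 = 13
Change: 13 − 16 = -3

-3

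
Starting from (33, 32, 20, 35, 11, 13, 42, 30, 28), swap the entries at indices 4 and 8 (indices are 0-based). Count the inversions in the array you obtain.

Positions 4 and 8 hold 11 and 28; after swapping, the array is [33, 32, 20, 35, 28, 13, 42, 30, 11].
Sweep left to right; for each value list the smaller values that follow it:
33: 6
32: 5
20: 2
35: 4
28: 2
13: 1
42: 2
30: 1
11: 0
Sum: 6 + 5 + 2 + 4 + 2 + 1 + 2 + 1 + 0 = 23

Inversions: 23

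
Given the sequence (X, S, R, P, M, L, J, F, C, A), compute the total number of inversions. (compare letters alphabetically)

45 out-of-order pairs

For each element, count later entries that are smaller:
X → S, R, P, M, L, J, F, C, A → 9
S → R, P, M, L, J, F, C, A → 8
R → P, M, L, J, F, C, A → 7
P → M, L, J, F, C, A → 6
M → L, J, F, C, A → 5
L → J, F, C, A → 4
J → F, C, A → 3
F → C, A → 2
C → A → 1
A → none → 0
Sum: 9 + 8 + 7 + 6 + 5 + 4 + 3 + 2 + 1 + 0 = 45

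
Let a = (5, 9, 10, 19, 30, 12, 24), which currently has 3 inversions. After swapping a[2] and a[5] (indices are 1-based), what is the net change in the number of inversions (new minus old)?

+5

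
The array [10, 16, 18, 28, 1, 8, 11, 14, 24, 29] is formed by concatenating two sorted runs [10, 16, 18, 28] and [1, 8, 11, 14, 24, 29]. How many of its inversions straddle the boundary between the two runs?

Count, for every r in R, how many entries of L exceed r:
r = 1: 10, 16, 18, 28 → 4
r = 8: 10, 16, 18, 28 → 4
r = 11: 16, 18, 28 → 3
r = 14: 16, 18, 28 → 3
r = 24: 28 → 1
r = 29: none → 0
Cross-inversions: 4 + 4 + 3 + 3 + 1 + 0 = 15

15 split inversions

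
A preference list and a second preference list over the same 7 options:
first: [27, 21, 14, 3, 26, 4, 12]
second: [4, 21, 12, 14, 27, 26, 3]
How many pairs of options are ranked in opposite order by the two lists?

Assign each item its position (1..7) in the first ordering, then rewrite the second ordering as that position sequence:
positions: 27→1, 21→2, 14→3, 3→4, 26→5, 4→6, 12→7
second ordering as positions: [6, 2, 7, 3, 1, 5, 4]
Discordant pairs = inversions in this position sequence.
6: 2, 3, 1, 5, 4 → 5
2: 1 → 1
7: 3, 1, 5, 4 → 4
3: 1 → 1
1: 0
5: 4 → 1
4: 0
Total: 5 + 1 + 4 + 1 + 0 + 1 + 0 = 12

12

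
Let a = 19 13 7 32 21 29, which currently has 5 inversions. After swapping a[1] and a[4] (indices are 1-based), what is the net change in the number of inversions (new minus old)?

+1

Positions 1 and 4 hold 19 and 32; after swapping, the array is [32, 13, 7, 19, 21, 29].
Sweep left to right; for each value list the smaller values that follow it:
32 → 13, 7, 19, 21, 29 → 5
13 → 7 → 1
7 → none → 0
19 → none → 0
21 → none → 0
29 → none → 0
Sum: 5 + 1 + 0 + 0 + 0 + 0 = 6
Change: 6 − 5 = +1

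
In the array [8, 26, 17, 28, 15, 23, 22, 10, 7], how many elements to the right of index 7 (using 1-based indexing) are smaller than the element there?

The element at index 7 is 22.
Elements after it: 10, 7
Those smaller than 22: 10, 7

2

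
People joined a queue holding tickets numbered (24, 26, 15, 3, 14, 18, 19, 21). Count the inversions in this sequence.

Inversions: 14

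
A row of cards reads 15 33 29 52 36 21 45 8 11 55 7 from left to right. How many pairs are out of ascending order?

31 inversions

For each element, count later entries that are smaller:
15: 3
33: 5
29: 4
52: 6
36: 4
21: 3
45: 3
8: 1
11: 1
55: 1
7: 0
Sum: 3 + 5 + 4 + 6 + 4 + 3 + 3 + 1 + 1 + 1 + 0 = 31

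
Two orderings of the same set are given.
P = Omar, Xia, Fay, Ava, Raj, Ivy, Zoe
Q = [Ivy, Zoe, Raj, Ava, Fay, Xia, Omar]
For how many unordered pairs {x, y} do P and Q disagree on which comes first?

20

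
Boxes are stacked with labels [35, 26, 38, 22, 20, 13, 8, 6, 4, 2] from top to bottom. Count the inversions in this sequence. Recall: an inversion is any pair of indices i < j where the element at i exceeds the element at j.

43

Element-by-element contributions:
35: 8
26: 7
38: 7
22: 6
20: 5
13: 4
8: 3
6: 2
4: 1
2: 0
Sum: 8 + 7 + 7 + 6 + 5 + 4 + 3 + 2 + 1 + 0 = 43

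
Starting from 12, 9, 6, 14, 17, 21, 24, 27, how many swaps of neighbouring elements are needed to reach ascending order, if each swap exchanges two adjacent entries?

3

Each adjacent swap fixes exactly one inversion, so the minimum swap count equals the number of inversions.
Count inversions — for each element, later elements that are smaller:
12: 9, 6 → 2
9: 6 → 1
6: none → 0
14: none → 0
17: none → 0
21: none → 0
24: none → 0
27: none → 0
Total inversions: 2 + 1 + 0 + 0 + 0 + 0 + 0 + 0 = 3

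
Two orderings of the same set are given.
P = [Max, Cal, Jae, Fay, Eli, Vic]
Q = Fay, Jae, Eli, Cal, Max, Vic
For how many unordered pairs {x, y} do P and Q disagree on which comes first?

Assign each item its position (1..6) in the first ordering, then rewrite the second ordering as that position sequence:
positions: Max→1, Cal→2, Jae→3, Fay→4, Eli→5, Vic→6
second ordering as positions: [4, 3, 5, 2, 1, 6]
Discordant pairs = inversions in this position sequence.
4: 3, 2, 1 → 3
3: 2, 1 → 2
5: 2, 1 → 2
2: 1 → 1
1: 0
6: 0
Total: 3 + 2 + 2 + 1 + 0 + 0 = 8

8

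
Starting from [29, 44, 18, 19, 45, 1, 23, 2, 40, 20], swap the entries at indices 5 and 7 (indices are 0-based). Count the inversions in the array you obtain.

Positions 5 and 7 hold 1 and 2; after swapping, the array is [29, 44, 18, 19, 45, 2, 23, 1, 40, 20].
For each element, count later entries that are smaller:
29 → 18, 19, 2, 23, 1, 20 → 6
44 → 18, 19, 2, 23, 1, 40, 20 → 7
18 → 2, 1 → 2
19 → 2, 1 → 2
45 → 2, 23, 1, 40, 20 → 5
2 → 1 → 1
23 → 1, 20 → 2
1 → none → 0
40 → 20 → 1
20 → none → 0
Sum: 6 + 7 + 2 + 2 + 5 + 1 + 2 + 0 + 1 + 0 = 26

26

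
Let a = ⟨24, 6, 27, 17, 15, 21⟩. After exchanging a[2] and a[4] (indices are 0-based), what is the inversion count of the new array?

Inversions: 5

Positions 2 and 4 hold 27 and 15; after swapping, the array is [24, 6, 15, 17, 27, 21].
Count, for each position, how many later elements it exceeds:
24 → 6, 15, 17, 21 → 4
6 → none → 0
15 → none → 0
17 → none → 0
27 → 21 → 1
21 → none → 0
Sum: 4 + 0 + 0 + 0 + 1 + 0 = 5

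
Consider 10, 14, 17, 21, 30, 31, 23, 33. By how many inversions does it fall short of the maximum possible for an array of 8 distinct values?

26 inversions short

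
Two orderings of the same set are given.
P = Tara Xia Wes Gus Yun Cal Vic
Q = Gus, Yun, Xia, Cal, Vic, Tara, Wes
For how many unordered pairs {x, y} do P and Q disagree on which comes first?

There are 11 disagreeing pairs.

Assign each item its position (1..7) in the first ordering, then rewrite the second ordering as that position sequence:
positions: Tara→1, Xia→2, Wes→3, Gus→4, Yun→5, Cal→6, Vic→7
second ordering as positions: [4, 5, 2, 6, 7, 1, 3]
Discordant pairs = inversions in this position sequence.
4: 2, 1, 3 → 3
5: 2, 1, 3 → 3
2: 1 → 1
6: 1, 3 → 2
7: 1, 3 → 2
1: 0
3: 0
Total: 3 + 3 + 1 + 2 + 2 + 0 + 0 = 11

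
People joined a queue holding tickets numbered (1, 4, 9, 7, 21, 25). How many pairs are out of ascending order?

There is 1 out-of-order pair.

Sweep left to right; for each value list the smaller values that follow it:
1: 0
4: 0
9: 1
7: 0
21: 0
25: 0
Sum: 0 + 0 + 1 + 0 + 0 + 0 = 1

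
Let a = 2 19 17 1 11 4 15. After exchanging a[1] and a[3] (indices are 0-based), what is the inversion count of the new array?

Positions 1 and 3 hold 19 and 1; after swapping, the array is [2, 1, 17, 19, 11, 4, 15].
Sweep left to right; for each value list the smaller values that follow it:
2: 1
1: 0
17: 3
19: 3
11: 1
4: 0
15: 0
Sum: 1 + 0 + 3 + 3 + 1 + 0 + 0 = 8

8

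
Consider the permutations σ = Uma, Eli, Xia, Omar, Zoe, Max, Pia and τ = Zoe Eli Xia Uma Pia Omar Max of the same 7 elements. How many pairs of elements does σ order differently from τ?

8 discordant pairs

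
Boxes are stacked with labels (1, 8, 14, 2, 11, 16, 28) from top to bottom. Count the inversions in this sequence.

Out-of-order pairs: 3

Inversion pairs (indices are 0-based):
(1,3): 8 > 2
(2,3): 14 > 2
(2,4): 14 > 11
That's 3 pairs.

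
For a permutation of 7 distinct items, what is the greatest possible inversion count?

21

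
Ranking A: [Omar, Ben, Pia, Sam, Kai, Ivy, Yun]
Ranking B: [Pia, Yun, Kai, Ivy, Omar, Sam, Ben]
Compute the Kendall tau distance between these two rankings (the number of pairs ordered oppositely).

14

Assign each item its position (1..7) in the first ordering, then rewrite the second ordering as that position sequence:
positions: Omar→1, Ben→2, Pia→3, Sam→4, Kai→5, Ivy→6, Yun→7
second ordering as positions: [3, 7, 5, 6, 1, 4, 2]
Discordant pairs = inversions in this position sequence.
3: 1, 2 → 2
7: 5, 6, 1, 4, 2 → 5
5: 1, 4, 2 → 3
6: 1, 4, 2 → 3
1: 0
4: 2 → 1
2: 0
Total: 2 + 5 + 3 + 3 + 0 + 1 + 0 = 14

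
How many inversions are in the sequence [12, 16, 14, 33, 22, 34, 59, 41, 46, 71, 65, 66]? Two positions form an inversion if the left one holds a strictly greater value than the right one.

Count, for each position, how many later elements it exceeds:
12 → none → 0
16 → 14 → 1
14 → none → 0
33 → 22 → 1
22 → none → 0
34 → none → 0
59 → 41, 46 → 2
41 → none → 0
46 → none → 0
71 → 65, 66 → 2
65 → none → 0
66 → none → 0
Sum: 0 + 1 + 0 + 1 + 0 + 0 + 2 + 0 + 0 + 2 + 0 + 0 = 6

There are 6 inversions.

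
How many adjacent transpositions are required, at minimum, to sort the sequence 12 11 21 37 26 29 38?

3 swaps

Each adjacent swap fixes exactly one inversion, so the minimum swap count equals the number of inversions.
Count inversions — for each element, later elements that are smaller:
12: 11 → 1
11: none → 0
21: none → 0
37: 26, 29 → 2
26: none → 0
29: none → 0
38: none → 0
Total inversions: 1 + 0 + 0 + 2 + 0 + 0 + 0 = 3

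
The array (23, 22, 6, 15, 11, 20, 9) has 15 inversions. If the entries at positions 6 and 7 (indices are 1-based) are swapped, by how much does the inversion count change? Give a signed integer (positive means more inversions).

-1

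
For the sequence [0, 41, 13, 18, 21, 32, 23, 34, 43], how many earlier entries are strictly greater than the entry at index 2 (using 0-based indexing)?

1 such element

The element at index 2 is 13.
Elements before it: 0, 41
Those larger than 13: 41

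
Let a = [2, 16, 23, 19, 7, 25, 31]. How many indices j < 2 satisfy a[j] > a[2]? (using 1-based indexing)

The element at index 2 is 16.
Elements before it: 2
None of them are larger than 16.

0 such elements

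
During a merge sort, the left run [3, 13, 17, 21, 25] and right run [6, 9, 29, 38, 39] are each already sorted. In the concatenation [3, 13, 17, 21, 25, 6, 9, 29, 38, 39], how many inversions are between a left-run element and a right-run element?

For each element r of the right run, count left-run elements greater than r:
r = 6: 13, 17, 21, 25 → 4
r = 9: 13, 17, 21, 25 → 4
r = 29: none → 0
r = 38: none → 0
r = 39: none → 0
Cross-inversions: 4 + 4 + 0 + 0 + 0 = 8

8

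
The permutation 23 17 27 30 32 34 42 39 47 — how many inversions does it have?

2 out-of-order pairs

Count, for each position, how many later elements it exceeds:
23: 1
17: 0
27: 0
30: 0
32: 0
34: 0
42: 1
39: 0
47: 0
Sum: 1 + 0 + 0 + 0 + 0 + 0 + 1 + 0 + 0 = 2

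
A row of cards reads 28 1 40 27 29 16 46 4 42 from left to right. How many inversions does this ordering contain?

15

Count, for each position, how many later elements it exceeds:
28: 4
1: 0
40: 4
27: 2
29: 2
16: 1
46: 2
4: 0
42: 0
Sum: 4 + 0 + 4 + 2 + 2 + 1 + 2 + 0 + 0 = 15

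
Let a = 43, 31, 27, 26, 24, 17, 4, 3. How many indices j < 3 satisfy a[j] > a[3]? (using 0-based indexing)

The element at index 3 is 26.
Elements before it: 43, 31, 27
Those larger than 26: 43, 31, 27

3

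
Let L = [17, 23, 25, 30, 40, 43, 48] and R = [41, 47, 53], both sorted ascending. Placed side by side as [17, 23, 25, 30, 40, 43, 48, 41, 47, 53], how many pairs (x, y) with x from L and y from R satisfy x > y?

3 cross-inversions

Take each right-half value and tally the left-half values above it:
r = 41: 43, 48 → 2
r = 47: 48 → 1
r = 53: none → 0
Cross-inversions: 2 + 1 + 0 = 3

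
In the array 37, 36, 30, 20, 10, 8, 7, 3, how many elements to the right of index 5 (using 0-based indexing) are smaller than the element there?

2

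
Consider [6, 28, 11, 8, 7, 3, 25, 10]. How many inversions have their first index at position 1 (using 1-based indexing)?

1

The element at index 1 is 6.
Elements after it: 28, 11, 8, 7, 3, 25, 10
Those smaller than 6: 3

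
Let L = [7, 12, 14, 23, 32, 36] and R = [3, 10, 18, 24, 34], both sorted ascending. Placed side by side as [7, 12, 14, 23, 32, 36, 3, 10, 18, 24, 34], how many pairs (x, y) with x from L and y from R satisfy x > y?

17 cross-inversions

Count, for every r in R, how many entries of L exceed r:
r = 3: 7, 12, 14, 23, 32, 36 → 6
r = 10: 12, 14, 23, 32, 36 → 5
r = 18: 23, 32, 36 → 3
r = 24: 32, 36 → 2
r = 34: 36 → 1
Cross-inversions: 6 + 5 + 3 + 2 + 1 = 17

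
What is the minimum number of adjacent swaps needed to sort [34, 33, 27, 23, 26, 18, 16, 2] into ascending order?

27 swaps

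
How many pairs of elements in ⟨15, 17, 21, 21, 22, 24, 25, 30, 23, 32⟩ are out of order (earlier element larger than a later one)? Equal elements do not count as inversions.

3 inversions

Element-by-element contributions:
15: 0
17: 0
21: 0
21: 0
22: 0
24: 1
25: 1
30: 1
23: 0
32: 0
Sum: 0 + 0 + 0 + 0 + 0 + 1 + 1 + 1 + 0 + 0 = 3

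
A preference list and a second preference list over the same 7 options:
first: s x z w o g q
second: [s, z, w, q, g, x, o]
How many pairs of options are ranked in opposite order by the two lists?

Assign each item its position (1..7) in the first ordering, then rewrite the second ordering as that position sequence:
positions: s→1, x→2, z→3, w→4, o→5, g→6, q→7
second ordering as positions: [1, 3, 4, 7, 6, 2, 5]
Discordant pairs = inversions in this position sequence.
1: 0
3: 2 → 1
4: 2 → 1
7: 6, 2, 5 → 3
6: 2, 5 → 2
2: 0
5: 0
Total: 0 + 1 + 1 + 3 + 2 + 0 + 0 = 7

There are 7 pairs.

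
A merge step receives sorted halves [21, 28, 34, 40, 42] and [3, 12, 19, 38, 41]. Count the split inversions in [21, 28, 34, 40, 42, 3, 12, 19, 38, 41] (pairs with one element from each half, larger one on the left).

For each element r of the right run, count left-run elements greater than r:
r = 3: 21, 28, 34, 40, 42 → 5
r = 12: 21, 28, 34, 40, 42 → 5
r = 19: 21, 28, 34, 40, 42 → 5
r = 38: 40, 42 → 2
r = 41: 42 → 1
Cross-inversions: 5 + 5 + 5 + 2 + 1 = 18

18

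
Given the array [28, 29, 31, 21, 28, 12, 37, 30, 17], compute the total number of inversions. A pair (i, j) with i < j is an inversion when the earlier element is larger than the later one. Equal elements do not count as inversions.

Count, for each position, how many later elements it exceeds:
28: 3
29: 4
31: 5
21: 2
28: 2
12: 0
37: 2
30: 1
17: 0
Sum: 3 + 4 + 5 + 2 + 2 + 0 + 2 + 1 + 0 = 19

19 inversions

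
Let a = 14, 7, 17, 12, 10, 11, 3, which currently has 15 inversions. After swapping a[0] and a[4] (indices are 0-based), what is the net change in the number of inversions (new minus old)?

-3

Positions 0 and 4 hold 14 and 10; after swapping, the array is [10, 7, 17, 12, 14, 11, 3].
For each element, count later entries that are smaller:
10 → 7, 3 → 2
7 → 3 → 1
17 → 12, 14, 11, 3 → 4
12 → 11, 3 → 2
14 → 11, 3 → 2
11 → 3 → 1
3 → none → 0
Sum: 2 + 1 + 4 + 2 + 2 + 1 + 0 = 12
Change: 12 − 15 = -3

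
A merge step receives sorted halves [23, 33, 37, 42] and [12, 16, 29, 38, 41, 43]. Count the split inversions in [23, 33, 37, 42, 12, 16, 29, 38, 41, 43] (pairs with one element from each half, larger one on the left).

13

Take each right-half value and tally the left-half values above it:
r = 12: 23, 33, 37, 42 → 4
r = 16: 23, 33, 37, 42 → 4
r = 29: 33, 37, 42 → 3
r = 38: 42 → 1
r = 41: 42 → 1
r = 43: none → 0
Cross-inversions: 4 + 4 + 3 + 1 + 1 + 0 = 13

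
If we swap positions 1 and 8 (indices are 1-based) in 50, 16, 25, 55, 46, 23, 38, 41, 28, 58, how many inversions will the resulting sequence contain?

16 inversions

Positions 1 and 8 hold 50 and 41; after swapping, the array is [41, 16, 25, 55, 46, 23, 38, 50, 28, 58].
For each element, count later entries that are smaller:
41 → 16, 25, 23, 38, 28 → 5
16 → none → 0
25 → 23 → 1
55 → 46, 23, 38, 50, 28 → 5
46 → 23, 38, 28 → 3
23 → none → 0
38 → 28 → 1
50 → 28 → 1
28 → none → 0
58 → none → 0
Sum: 5 + 0 + 1 + 5 + 3 + 0 + 1 + 1 + 0 + 0 = 16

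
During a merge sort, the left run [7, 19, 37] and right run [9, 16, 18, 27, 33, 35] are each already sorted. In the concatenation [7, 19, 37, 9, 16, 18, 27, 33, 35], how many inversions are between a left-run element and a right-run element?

Split inversions: 9

For each element r of the right run, count left-run elements greater than r:
r = 9: 19, 37 → 2
r = 16: 19, 37 → 2
r = 18: 19, 37 → 2
r = 27: 37 → 1
r = 33: 37 → 1
r = 35: 37 → 1
Cross-inversions: 2 + 2 + 2 + 1 + 1 + 1 = 9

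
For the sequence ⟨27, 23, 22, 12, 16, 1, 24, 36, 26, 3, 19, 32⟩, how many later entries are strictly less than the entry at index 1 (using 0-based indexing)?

The element at index 1 is 23.
Elements after it: 22, 12, 16, 1, 24, 36, 26, 3, 19, 32
Those smaller than 23: 22, 12, 16, 1, 3, 19

6 such elements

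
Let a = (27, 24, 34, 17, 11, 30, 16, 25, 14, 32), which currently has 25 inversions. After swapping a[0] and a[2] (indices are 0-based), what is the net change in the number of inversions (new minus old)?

+1

Positions 0 and 2 hold 27 and 34; after swapping, the array is [34, 24, 27, 17, 11, 30, 16, 25, 14, 32].
Sweep left to right; for each value list the smaller values that follow it:
34 → 24, 27, 17, 11, 30, 16, 25, 14, 32 → 9
24 → 17, 11, 16, 14 → 4
27 → 17, 11, 16, 25, 14 → 5
17 → 11, 16, 14 → 3
11 → none → 0
30 → 16, 25, 14 → 3
16 → 14 → 1
25 → 14 → 1
14 → none → 0
32 → none → 0
Sum: 9 + 4 + 5 + 3 + 0 + 3 + 1 + 1 + 0 + 0 = 26
Change: 26 − 25 = +1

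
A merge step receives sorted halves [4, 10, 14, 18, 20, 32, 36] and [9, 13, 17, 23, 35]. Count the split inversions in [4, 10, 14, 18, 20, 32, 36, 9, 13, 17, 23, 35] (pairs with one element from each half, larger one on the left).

There are 18 cross-inversions.

For each element r of the right run, count left-run elements greater than r:
r = 9: 10, 14, 18, 20, 32, 36 → 6
r = 13: 14, 18, 20, 32, 36 → 5
r = 17: 18, 20, 32, 36 → 4
r = 23: 32, 36 → 2
r = 35: 36 → 1
Cross-inversions: 6 + 5 + 4 + 2 + 1 = 18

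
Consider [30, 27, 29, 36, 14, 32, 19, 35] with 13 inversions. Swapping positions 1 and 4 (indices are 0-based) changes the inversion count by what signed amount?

Positions 1 and 4 hold 27 and 14; after swapping, the array is [30, 14, 29, 36, 27, 32, 19, 35].
Sweep left to right; for each value list the smaller values that follow it:
30: 4
14: 0
29: 2
36: 4
27: 1
32: 1
19: 0
35: 0
Sum: 4 + 0 + 2 + 4 + 1 + 1 + 0 + 0 = 12
Change: 12 − 13 = -1

-1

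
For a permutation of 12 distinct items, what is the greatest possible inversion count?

The maximum occurs when the array is in strictly decreasing order: every one of the C(12, 2) pairs is inverted.
C(12, 2) = 12·11/2 = 66

66 inversions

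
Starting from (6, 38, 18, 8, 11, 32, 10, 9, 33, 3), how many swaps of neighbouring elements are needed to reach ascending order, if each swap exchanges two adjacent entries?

25

Each adjacent swap fixes exactly one inversion, so the minimum swap count equals the number of inversions.
Count inversions — for each element, later elements that are smaller:
6: 3 → 1
38: 18, 8, 11, 32, 10, 9, 33, 3 → 8
18: 8, 11, 10, 9, 3 → 5
8: 3 → 1
11: 10, 9, 3 → 3
32: 10, 9, 3 → 3
10: 9, 3 → 2
9: 3 → 1
33: 3 → 1
3: none → 0
Total inversions: 1 + 8 + 5 + 1 + 3 + 3 + 2 + 1 + 1 + 0 = 25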